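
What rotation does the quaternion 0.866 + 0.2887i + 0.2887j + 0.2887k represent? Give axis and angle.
axis = (√3/3, √3/3, √3/3), θ = π/3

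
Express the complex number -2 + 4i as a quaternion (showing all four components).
-2 + 4i + 0j + 0k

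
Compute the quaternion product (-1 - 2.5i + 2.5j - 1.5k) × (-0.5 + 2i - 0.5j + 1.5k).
9 + 2.25i - 4.5k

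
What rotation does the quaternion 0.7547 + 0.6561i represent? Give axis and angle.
axis = (1, 0, 0), θ = 82°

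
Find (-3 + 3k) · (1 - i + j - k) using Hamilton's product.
-6j + 6k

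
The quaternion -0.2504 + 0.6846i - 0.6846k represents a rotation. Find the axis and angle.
axis = (√2/2, 0, -√2/2), θ = 209°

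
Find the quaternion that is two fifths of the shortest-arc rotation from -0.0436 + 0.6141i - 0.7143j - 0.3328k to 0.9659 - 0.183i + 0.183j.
-0.5259 + 0.5392i - 0.6119j - 0.2414k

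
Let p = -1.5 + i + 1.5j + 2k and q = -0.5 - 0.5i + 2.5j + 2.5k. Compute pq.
-7.5 - i - 8j - 1.5k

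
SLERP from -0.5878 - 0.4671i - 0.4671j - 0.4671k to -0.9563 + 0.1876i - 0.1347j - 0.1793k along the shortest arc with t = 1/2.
-0.8575 - 0.1552i - 0.3342j - 0.359k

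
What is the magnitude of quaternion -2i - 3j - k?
√14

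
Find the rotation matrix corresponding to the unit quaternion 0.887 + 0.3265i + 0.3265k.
[[0.7868, -0.5792, 0.2132], [0.5792, 0.5736, -0.5792], [0.2132, 0.5792, 0.7868]]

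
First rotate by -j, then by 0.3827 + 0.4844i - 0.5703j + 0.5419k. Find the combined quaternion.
-0.5703 + 0.5419i - 0.3827j - 0.4844k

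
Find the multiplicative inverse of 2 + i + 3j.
0.1429 - 0.0714i - 0.2143j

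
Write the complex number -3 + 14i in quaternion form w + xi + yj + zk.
-3 + 14i + 0j + 0k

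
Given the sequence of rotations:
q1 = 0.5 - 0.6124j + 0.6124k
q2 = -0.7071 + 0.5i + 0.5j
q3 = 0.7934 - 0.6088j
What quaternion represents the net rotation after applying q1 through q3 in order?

q2 · q1 = -0.0474 + 0.5562i + 0.3768j - 0.7392k
q3 · q2 · q1 = 0.1918 + 0.8913i + 0.3278j - 0.2479k
0.1918 + 0.8913i + 0.3278j - 0.2479k


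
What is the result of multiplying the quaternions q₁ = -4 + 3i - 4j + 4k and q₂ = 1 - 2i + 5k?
-18 - 9i - 27j - 24k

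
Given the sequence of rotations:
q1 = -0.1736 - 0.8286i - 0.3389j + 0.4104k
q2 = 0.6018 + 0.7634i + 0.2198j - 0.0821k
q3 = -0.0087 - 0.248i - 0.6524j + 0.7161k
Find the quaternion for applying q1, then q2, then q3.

q2 · q1 = 0.6363 - 0.5688i - 0.4874j + 0.1846k
q3 · q2 · q1 = -0.5968 + 0.0757i - 0.7724j + 0.2038k
-0.5968 + 0.0757i - 0.7724j + 0.2038k


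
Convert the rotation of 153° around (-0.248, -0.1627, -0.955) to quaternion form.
0.2334 - 0.2411i - 0.1582j - 0.9286k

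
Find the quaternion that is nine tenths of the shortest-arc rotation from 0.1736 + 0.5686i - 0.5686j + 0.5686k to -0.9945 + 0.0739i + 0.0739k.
0.9963 + 0.0122i - 0.0843j + 0.0122k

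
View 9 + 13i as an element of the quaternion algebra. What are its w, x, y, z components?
9 + 13i + 0j + 0k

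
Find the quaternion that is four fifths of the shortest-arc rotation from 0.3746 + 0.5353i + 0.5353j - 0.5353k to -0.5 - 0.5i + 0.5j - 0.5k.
-0.3557 - 0.3084i + 0.6238j - 0.6238k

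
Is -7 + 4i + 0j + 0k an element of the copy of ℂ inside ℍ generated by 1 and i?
Yes. The quaternion -7 + 4i has j- and k-coefficients y = z = 0, so it lies in the complex subalgebra spanned by 1 and i.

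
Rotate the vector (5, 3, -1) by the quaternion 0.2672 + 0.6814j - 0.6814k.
(-3.558, -0.678, -4.678)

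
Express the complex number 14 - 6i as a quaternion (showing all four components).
14 - 6i + 0j + 0k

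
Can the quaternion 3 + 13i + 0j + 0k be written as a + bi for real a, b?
Yes. The quaternion 3 + 13i has j- and k-coefficients y = z = 0, so it lies in the complex subalgebra spanned by 1 and i.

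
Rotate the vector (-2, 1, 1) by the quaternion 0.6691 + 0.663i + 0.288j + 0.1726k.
(-0.784, -1.952, 1.255)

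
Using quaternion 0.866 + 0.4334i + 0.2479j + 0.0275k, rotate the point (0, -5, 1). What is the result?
(-0.383, -3.851, -3.32)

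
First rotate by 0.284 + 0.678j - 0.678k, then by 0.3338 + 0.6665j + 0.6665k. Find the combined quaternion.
0.0948 - 0.9038i + 0.4156j - 0.037k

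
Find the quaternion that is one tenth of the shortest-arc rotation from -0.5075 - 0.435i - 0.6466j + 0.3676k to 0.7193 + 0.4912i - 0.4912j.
-0.5824 - 0.4823i - 0.552j + 0.3515k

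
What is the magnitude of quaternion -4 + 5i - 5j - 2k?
√70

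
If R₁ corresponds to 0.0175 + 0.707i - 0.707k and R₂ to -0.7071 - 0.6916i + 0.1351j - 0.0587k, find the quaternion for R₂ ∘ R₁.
0.4351 - 0.6075i - 0.5281j + 0.4034k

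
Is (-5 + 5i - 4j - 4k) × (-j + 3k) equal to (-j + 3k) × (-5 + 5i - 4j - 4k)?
No: pq = 8 - 16i - 10j - 20k ≠ 8 + 16i + 20j - 10k = qp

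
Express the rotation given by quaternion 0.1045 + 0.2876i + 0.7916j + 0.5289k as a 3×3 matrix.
[[-0.8127, 0.3448, 0.4697], [0.5659, 0.2751, 0.7772], [0.1388, 0.8975, -0.4187]]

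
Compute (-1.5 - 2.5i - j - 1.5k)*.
-1.5 + 2.5i + j + 1.5k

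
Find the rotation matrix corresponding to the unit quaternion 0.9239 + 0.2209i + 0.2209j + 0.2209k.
[[0.8048, -0.3106, 0.5058], [0.5058, 0.8048, -0.3106], [-0.3106, 0.5058, 0.8048]]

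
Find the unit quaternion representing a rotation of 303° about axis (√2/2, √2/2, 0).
-0.8788 + 0.3374i + 0.3374j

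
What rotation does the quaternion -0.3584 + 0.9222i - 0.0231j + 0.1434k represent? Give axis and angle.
axis = (0.9878, -0.0247, 0.1536), θ = 222°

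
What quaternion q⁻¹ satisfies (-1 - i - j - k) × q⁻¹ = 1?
-0.25 + 0.25i + 0.25j + 0.25k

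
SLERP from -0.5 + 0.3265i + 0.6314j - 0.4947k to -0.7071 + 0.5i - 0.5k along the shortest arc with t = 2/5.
-0.6199 + 0.4212i + 0.3997j - 0.5277k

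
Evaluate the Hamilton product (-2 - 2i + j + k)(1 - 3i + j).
-9 + 3i - 4j + 2k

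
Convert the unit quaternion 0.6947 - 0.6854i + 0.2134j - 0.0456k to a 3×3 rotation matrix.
[[0.9048, -0.2292, 0.359], [-0.3559, 0.0563, 0.9328], [-0.234, -0.9718, -0.0306]]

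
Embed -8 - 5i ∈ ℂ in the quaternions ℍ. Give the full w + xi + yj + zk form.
-8 - 5i + 0j + 0k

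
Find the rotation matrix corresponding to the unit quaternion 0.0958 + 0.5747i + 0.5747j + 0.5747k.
[[-0.3211, 0.5504, 0.7707], [0.7707, -0.3211, 0.5504], [0.5504, 0.7707, -0.3211]]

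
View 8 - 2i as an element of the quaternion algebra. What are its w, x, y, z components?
8 - 2i + 0j + 0k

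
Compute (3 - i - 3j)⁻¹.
0.1579 + 0.0526i + 0.1579j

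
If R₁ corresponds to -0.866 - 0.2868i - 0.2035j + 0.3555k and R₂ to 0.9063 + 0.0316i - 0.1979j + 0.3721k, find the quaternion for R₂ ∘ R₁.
-0.9483 - 0.2819i - 0.131j - 0.0632k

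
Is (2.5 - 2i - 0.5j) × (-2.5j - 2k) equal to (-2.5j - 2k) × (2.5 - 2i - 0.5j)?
No: pq = -1.25 + i - 10.25j ≠ -1.25 - i - 2.25j - 10k = qp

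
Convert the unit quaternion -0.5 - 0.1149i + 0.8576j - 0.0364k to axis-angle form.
axis = (-0.1327, 0.9903, -0.042), θ = 4π/3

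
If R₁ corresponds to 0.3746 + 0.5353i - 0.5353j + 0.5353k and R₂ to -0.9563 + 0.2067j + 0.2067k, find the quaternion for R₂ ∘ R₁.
-0.3582 - 0.2906i + 0.7j - 0.5451k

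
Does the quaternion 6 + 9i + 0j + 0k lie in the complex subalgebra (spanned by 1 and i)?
Yes. The quaternion 6 + 9i has j- and k-coefficients y = z = 0, so it lies in the complex subalgebra spanned by 1 and i.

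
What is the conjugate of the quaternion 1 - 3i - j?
1 + 3i + j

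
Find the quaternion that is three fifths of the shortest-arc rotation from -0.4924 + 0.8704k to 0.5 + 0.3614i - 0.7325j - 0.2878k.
-0.5712 - 0.2455i + 0.4976j + 0.6048k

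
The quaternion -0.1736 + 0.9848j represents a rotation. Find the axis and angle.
axis = (0, 1, 0), θ = 200°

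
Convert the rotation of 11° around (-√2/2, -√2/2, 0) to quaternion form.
0.9954 - 0.0678i - 0.0678j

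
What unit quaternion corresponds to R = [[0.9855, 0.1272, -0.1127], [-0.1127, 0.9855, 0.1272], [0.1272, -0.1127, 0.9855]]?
0.9945 - 0.0603i - 0.0603j - 0.0603k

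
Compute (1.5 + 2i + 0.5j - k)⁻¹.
0.2 - 0.2667i - 0.0667j + 0.1333k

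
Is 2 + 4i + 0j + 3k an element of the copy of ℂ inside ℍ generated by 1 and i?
No. The quaternion 2 + 4i + 3k has j-coefficient y = 0 and k-coefficient z = 3, not both zero, so it does not lie in the complex subalgebra spanned by 1 and i.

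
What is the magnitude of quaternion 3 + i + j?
√11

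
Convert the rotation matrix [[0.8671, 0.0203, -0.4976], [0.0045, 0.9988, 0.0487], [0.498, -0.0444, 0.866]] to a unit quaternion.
0.9659 - 0.0241i - 0.2577j - 0.0041k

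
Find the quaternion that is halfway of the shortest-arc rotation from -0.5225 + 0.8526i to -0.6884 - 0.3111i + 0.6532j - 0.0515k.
-0.8185 + 0.366i + 0.4415j - 0.0348k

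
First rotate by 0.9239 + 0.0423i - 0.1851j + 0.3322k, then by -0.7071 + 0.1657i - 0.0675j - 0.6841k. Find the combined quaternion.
-0.4455 - 0.0259i - 0.0155j - 0.8948k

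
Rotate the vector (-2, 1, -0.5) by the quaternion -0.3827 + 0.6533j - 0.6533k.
(1.164, -0.427, -1.927)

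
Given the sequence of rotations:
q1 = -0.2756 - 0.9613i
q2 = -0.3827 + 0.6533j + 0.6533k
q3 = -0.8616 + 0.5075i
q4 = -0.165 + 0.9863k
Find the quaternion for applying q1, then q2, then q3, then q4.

q2 · q1 = 0.1055 + 0.3679i - 0.8081j + 0.448k
q3 · q2 · q1 = -0.2776 - 0.2634i + 0.4689j - 0.7961k
q4 · q3 · q2 · q1 = 0.831 - 0.419i - 0.3372j - 0.1424k
0.831 - 0.419i - 0.3372j - 0.1424k


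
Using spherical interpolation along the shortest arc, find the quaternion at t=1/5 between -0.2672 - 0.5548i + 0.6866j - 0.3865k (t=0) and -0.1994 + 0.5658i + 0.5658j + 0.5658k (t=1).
-0.1901 - 0.6816i + 0.4728j - 0.5251k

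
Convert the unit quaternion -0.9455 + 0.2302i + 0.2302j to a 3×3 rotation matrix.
[[0.894, 0.106, -0.4353], [0.106, 0.894, 0.4353], [0.4353, -0.4353, 0.788]]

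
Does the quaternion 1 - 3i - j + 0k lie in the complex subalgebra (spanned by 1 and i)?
No. The quaternion 1 - 3i - j has j-coefficient y = -1 and k-coefficient z = 0, not both zero, so it does not lie in the complex subalgebra spanned by 1 and i.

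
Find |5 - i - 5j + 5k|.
√76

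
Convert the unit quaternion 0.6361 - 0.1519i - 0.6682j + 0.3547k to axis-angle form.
axis = (-0.1969, -0.866, 0.4597), θ = 101°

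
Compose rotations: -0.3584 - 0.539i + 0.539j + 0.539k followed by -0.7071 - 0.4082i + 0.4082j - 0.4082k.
0.0334 + 0.9675i - 0.0874j - 0.2348k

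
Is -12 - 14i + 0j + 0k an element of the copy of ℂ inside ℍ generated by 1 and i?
Yes. The quaternion -12 - 14i has j- and k-coefficients y = z = 0, so it lies in the complex subalgebra spanned by 1 and i.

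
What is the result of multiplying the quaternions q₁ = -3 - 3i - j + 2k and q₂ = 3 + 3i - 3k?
6 - 15i - 6j + 18k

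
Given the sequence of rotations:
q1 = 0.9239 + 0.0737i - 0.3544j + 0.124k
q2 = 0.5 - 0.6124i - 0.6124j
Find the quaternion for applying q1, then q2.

q2 · q1 = 0.29 - 0.6049i - 0.6671j + 0.3242k
0.29 - 0.6049i - 0.6671j + 0.3242k


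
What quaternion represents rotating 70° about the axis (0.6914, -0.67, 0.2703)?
0.8192 + 0.3966i - 0.3843j + 0.155k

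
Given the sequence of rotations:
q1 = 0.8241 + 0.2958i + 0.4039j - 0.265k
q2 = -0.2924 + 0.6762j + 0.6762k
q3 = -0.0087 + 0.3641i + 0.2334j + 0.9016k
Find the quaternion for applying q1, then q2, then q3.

q2 · q1 = -0.3349 - 0.5388i + 0.6392j + 0.4347k
q3 · q2 · q1 = -0.342 - 0.5921i - 0.7278j + 0.0528k
-0.342 - 0.5921i - 0.7278j + 0.0528k


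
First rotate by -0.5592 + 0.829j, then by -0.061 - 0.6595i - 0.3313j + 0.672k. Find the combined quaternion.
0.3088 - 0.1883i + 0.1347j - 0.9225k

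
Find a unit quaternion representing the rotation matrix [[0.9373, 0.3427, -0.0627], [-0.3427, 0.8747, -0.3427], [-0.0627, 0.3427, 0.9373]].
0.9682 + 0.177i - 0.177k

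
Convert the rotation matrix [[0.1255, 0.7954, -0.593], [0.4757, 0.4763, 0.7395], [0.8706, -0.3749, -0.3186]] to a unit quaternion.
0.5664 - 0.4919i - 0.646j - 0.1411k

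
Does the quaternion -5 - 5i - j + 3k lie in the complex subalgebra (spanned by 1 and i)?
No. The quaternion -5 - 5i - j + 3k has j-coefficient y = -1 and k-coefficient z = 3, not both zero, so it does not lie in the complex subalgebra spanned by 1 and i.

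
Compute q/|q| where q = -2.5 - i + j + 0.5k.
-0.8575 - 0.343i + 0.343j + 0.1715k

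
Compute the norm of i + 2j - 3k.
√14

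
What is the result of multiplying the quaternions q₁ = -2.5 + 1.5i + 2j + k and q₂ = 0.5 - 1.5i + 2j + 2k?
-5 + 6.5i - 8.5j + 1.5k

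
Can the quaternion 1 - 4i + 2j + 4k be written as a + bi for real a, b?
No. The quaternion 1 - 4i + 2j + 4k has j-coefficient y = 2 and k-coefficient z = 4, not both zero, so it does not lie in the complex subalgebra spanned by 1 and i.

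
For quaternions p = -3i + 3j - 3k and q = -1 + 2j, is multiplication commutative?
No: pq = -6 + 9i - 3j - 3k ≠ -6 - 3i - 3j + 9k = qp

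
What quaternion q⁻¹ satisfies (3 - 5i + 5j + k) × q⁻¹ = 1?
0.05 + 0.0833i - 0.0833j - 0.0167k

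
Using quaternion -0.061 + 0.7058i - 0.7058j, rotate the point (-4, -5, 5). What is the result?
(5.397, 4.397, -4.188)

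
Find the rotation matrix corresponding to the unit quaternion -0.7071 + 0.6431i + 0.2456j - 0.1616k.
[[0.8271, 0.0874, -0.5552], [0.5444, 0.1206, 0.8301], [0.1395, -0.9888, 0.0522]]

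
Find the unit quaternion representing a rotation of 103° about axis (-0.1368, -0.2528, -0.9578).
0.6225 - 0.1071i - 0.1978j - 0.7496k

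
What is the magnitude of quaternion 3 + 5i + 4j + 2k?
√54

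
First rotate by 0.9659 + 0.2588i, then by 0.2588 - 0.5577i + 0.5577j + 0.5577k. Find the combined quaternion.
0.3943 - 0.4717i + 0.683j + 0.3943k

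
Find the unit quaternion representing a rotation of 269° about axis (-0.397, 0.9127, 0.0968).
-0.7009 - 0.2832i + 0.651j + 0.069k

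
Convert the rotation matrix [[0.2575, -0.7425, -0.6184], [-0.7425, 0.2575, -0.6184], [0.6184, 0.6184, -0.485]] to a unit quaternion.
0.5074 + 0.6093i - 0.6093j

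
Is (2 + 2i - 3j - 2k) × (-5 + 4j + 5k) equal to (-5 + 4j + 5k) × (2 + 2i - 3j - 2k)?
No: pq = 12 - 17i + 13j + 28k ≠ 12 - 3i + 33j + 12k = qp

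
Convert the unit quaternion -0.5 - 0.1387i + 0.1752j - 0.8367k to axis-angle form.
axis = (-0.1602, 0.2023, -0.9661), θ = 4π/3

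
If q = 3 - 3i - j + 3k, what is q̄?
3 + 3i + j - 3k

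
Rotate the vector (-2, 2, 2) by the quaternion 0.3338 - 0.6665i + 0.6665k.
(-2.89, -1.554, 1.11)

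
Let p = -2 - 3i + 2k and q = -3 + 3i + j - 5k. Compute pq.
25 + i - 11j + k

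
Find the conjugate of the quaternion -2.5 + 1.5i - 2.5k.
-2.5 - 1.5i + 2.5k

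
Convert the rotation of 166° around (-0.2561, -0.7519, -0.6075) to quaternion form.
0.1219 - 0.2542i - 0.7463j - 0.603k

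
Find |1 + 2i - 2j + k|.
√10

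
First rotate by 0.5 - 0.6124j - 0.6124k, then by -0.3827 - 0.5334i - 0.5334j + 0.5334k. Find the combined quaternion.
-0.1913 + 0.3866i - 0.359j + 0.8277k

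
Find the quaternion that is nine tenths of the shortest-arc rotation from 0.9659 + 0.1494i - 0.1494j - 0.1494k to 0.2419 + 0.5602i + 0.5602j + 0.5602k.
0.3726 + 0.5639i + 0.5211j + 0.5211k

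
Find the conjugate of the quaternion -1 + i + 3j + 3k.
-1 - i - 3j - 3k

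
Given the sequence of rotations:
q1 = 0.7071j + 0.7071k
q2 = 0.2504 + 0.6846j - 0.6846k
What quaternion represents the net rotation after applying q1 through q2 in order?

q2 · q1 = 0.9682i + 0.1771j + 0.1771k
0.9682i + 0.1771j + 0.1771k


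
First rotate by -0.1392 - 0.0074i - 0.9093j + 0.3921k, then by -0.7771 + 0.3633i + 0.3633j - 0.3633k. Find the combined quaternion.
0.5837 - 0.2327i + 0.5163j - 0.5818k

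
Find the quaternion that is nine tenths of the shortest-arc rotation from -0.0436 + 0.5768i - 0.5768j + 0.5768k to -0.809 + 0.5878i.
-0.7702 + 0.6292i - 0.0737j + 0.0737k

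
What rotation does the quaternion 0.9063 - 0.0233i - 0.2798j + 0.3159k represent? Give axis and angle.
axis = (-0.0551, -0.662, 0.7474), θ = 50°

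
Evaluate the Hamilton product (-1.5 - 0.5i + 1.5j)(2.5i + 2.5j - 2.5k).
-2.5 - 7.5i - 5j - 1.25k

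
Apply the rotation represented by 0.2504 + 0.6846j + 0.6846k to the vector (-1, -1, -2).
(0.532, -2.28, -0.72)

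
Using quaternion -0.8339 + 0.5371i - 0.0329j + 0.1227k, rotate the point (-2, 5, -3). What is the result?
(-1.649, -0.218, -5.936)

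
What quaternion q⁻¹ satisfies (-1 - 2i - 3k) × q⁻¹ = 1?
-0.0714 + 0.1429i + 0.2143k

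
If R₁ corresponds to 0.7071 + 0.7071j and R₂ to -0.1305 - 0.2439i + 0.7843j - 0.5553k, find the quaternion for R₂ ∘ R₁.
-0.6469 + 0.2202i + 0.4623j - 0.5651k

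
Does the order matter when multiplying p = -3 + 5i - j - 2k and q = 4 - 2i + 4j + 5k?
Yes: pq = 12 + 29i - 37j - 5k ≠ 12 + 23i + 5j - 41k = qp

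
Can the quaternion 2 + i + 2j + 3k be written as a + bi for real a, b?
No. The quaternion 2 + i + 2j + 3k has j-coefficient y = 2 and k-coefficient z = 3, not both zero, so it does not lie in the complex subalgebra spanned by 1 and i.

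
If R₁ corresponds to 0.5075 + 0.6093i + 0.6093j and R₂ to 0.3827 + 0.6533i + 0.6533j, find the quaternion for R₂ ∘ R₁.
-0.6019 + 0.5647i + 0.5647j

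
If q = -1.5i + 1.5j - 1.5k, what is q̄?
1.5i - 1.5j + 1.5k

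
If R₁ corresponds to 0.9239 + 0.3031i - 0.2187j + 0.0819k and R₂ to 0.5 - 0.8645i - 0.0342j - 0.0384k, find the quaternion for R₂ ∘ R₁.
0.7196 - 0.6584i - 0.0818j + 0.2049k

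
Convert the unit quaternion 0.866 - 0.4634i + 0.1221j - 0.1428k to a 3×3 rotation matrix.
[[0.9294, 0.1342, 0.3438], [-0.3605, 0.5297, 0.7677], [-0.0791, -0.8375, 0.5407]]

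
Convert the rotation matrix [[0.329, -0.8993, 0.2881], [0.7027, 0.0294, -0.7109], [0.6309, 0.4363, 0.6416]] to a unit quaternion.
0.7071 + 0.4056i - 0.1212j + 0.5664k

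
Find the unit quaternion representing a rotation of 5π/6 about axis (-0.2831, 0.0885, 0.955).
0.2588 - 0.2735i + 0.0855j + 0.9225k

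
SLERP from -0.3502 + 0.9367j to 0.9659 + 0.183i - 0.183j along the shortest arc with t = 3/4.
-0.8914 - 0.1491i + 0.428j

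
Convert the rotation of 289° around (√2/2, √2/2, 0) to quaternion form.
-0.8141 + 0.4106i + 0.4106j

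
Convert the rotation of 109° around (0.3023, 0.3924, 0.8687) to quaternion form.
0.5807 + 0.2461i + 0.3195j + 0.7072k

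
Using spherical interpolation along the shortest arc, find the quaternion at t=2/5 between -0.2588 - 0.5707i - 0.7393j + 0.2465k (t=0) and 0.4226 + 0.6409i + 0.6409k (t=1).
-0.3991 - 0.7332i - 0.5307j - 0.1466k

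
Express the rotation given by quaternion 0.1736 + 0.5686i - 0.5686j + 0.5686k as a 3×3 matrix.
[[-0.2932, -0.844, 0.4492], [-0.4492, -0.2932, -0.844], [0.844, -0.4492, -0.2932]]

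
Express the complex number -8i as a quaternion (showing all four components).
0 - 8i + 0j + 0k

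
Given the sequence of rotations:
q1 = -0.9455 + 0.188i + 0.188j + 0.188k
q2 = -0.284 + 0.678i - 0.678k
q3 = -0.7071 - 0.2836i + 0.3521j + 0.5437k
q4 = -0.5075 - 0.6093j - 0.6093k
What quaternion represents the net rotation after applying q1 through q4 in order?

q2 · q1 = 0.2685 - 0.567i - 0.3083j + 0.7151k
q3 · q2 · q1 = -0.6309 + 0.7442i + 0.2071j - 0.0726k
q4 · q3 · q2 · q1 = 0.4021 - 0.2073i - 0.1741j + 0.8747k
0.4021 - 0.2073i - 0.1741j + 0.8747k


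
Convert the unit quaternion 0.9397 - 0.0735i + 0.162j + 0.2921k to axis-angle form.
axis = (-0.2149, 0.4737, 0.8541), θ = 40°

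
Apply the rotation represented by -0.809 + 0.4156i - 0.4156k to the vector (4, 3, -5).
(2.328, 0.255, -6.672)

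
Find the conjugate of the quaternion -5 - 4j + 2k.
-5 + 4j - 2k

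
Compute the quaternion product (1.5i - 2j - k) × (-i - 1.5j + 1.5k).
-4.5i - 1.25j - 4.25k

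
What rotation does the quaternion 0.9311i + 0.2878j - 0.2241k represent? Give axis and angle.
axis = (0.9311, 0.2878, -0.2241), θ = π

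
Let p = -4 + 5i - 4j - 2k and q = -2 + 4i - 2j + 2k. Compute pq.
-16 - 38i - 2j + 2k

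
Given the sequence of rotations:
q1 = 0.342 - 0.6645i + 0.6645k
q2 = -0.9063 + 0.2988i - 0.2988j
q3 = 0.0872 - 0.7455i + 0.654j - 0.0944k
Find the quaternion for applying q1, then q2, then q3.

q2 · q1 = -0.1114 + 0.5059i - 0.3007j - 0.8008k
q3 · q2 · q1 = 0.4885 - 0.4249i - 0.7438j - 0.166k
0.4885 - 0.4249i - 0.7438j - 0.166k


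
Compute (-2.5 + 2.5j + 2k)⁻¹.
-0.1515 - 0.1515j - 0.1212k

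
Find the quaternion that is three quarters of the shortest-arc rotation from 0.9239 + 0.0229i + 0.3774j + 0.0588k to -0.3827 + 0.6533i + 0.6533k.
0.6276 - 0.5494i + 0.1231j - 0.5377k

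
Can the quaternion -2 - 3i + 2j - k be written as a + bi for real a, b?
No. The quaternion -2 - 3i + 2j - k has j-coefficient y = 2 and k-coefficient z = -1, not both zero, so it does not lie in the complex subalgebra spanned by 1 and i.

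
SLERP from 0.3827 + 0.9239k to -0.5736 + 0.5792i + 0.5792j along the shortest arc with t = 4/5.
0.623 - 0.5235i - 0.5235j + 0.2525k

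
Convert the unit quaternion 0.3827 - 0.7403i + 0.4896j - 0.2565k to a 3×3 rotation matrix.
[[0.389, -0.5286, 0.7545], [-0.9212, -0.2277, 0.3155], [0.005, -0.8178, -0.5755]]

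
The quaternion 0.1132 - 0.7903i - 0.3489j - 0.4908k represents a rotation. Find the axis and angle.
axis = (-0.7954, -0.3512, -0.494), θ = 167°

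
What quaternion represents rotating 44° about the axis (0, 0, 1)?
0.9272 + 0.3746k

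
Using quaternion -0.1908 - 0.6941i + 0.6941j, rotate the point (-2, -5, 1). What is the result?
(4.48, 1.48, -2.781)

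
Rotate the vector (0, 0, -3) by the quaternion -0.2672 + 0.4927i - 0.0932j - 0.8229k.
(2.283, -1.25, -1.491)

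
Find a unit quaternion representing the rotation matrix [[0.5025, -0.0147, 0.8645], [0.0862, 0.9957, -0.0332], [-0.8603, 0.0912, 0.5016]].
0.866 + 0.0359i + 0.4979j + 0.0291k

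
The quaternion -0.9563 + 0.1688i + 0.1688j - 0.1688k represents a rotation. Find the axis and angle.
axis = (√3/3, √3/3, -√3/3), θ = 326°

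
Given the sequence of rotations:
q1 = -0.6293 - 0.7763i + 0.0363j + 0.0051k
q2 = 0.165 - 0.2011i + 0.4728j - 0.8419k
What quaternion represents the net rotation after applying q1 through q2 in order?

q2 · q1 = -0.2728 + 0.0314i + 0.363j + 0.8904k
-0.2728 + 0.0314i + 0.363j + 0.8904k


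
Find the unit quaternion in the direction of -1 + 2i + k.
-0.4082 + 0.8165i + 0.4082k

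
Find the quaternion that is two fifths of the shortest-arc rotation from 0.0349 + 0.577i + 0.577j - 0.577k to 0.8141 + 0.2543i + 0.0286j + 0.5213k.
-0.425 + 0.305i + 0.4303j - 0.7356k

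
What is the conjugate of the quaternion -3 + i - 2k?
-3 - i + 2k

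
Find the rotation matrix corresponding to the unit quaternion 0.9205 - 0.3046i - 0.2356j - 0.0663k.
[[0.8802, 0.2656, -0.3933], [0.0215, 0.8056, 0.592], [0.4741, -0.5295, 0.7034]]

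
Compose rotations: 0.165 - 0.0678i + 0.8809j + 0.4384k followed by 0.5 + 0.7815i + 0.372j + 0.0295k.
-0.2051 + 0.2321i + 0.1572j + 0.9377k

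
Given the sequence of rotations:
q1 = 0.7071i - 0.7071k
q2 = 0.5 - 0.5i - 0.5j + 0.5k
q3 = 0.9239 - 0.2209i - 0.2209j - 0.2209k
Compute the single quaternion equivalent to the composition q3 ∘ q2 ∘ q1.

q2 · q1 = 0.7071 + 0.7071i
q3 · q2 · q1 = 0.8095 + 0.4971i - 0.3124j
0.8095 + 0.4971i - 0.3124j


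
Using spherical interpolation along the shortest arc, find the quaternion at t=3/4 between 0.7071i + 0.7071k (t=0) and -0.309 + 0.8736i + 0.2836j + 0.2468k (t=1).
-0.2393 + 0.8659i + 0.2196j + 0.3804k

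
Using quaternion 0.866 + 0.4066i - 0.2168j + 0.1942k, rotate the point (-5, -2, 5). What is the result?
(-4.215, -5.93, -1.03)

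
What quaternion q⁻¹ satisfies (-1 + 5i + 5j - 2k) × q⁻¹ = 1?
-0.0182 - 0.0909i - 0.0909j + 0.0364k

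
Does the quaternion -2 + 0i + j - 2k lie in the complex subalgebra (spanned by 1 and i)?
No. The quaternion -2 + j - 2k has j-coefficient y = 1 and k-coefficient z = -2, not both zero, so it does not lie in the complex subalgebra spanned by 1 and i.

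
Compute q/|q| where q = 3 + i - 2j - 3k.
0.6255 + 0.2085i - 0.417j - 0.6255k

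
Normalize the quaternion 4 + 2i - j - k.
0.8528 + 0.4264i - 0.2132j - 0.2132k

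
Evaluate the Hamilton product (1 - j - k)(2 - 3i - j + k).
2 - 5i - 4k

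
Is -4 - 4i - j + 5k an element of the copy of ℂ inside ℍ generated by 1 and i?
No. The quaternion -4 - 4i - j + 5k has j-coefficient y = -1 and k-coefficient z = 5, not both zero, so it does not lie in the complex subalgebra spanned by 1 and i.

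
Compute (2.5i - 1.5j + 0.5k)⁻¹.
-0.2857i + 0.1714j - 0.0571k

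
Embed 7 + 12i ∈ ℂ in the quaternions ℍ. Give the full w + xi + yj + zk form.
7 + 12i + 0j + 0k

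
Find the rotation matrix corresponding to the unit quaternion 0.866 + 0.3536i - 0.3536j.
[[0.7499, -0.2501, -0.6124], [-0.2501, 0.7499, -0.6124], [0.6124, 0.6124, 0.4999]]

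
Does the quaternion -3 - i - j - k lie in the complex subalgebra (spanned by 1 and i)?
No. The quaternion -3 - i - j - k has j-coefficient y = -1 and k-coefficient z = -1, not both zero, so it does not lie in the complex subalgebra spanned by 1 and i.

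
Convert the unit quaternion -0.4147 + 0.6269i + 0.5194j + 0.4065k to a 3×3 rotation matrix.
[[0.13, 0.9884, 0.0789], [0.3141, -0.1165, 0.9422], [0.9405, -0.0977, -0.3256]]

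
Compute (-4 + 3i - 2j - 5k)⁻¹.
-0.0741 - 0.0556i + 0.037j + 0.0926k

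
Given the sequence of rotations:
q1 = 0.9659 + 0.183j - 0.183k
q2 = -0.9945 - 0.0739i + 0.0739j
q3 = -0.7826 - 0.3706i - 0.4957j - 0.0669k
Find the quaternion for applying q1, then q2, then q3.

q2 · q1 = -0.9741 - 0.0849i - 0.1241j + 0.1685k
q3 · q2 · q1 = 0.6806 + 0.3356i + 0.6481j - 0.0628k
0.6806 + 0.3356i + 0.6481j - 0.0628k


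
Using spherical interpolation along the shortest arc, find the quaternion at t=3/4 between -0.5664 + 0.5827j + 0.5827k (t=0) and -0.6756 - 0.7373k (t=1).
0.4045 + 0.2169j + 0.8884k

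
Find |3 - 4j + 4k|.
√41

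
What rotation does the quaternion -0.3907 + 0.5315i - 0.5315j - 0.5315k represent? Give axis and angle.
axis = (√3/3, -√3/3, -√3/3), θ = 226°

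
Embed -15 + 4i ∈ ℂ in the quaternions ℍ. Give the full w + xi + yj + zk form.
-15 + 4i + 0j + 0k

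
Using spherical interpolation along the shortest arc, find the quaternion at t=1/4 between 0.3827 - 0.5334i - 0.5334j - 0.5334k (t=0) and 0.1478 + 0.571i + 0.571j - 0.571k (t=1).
0.2808 - 0.6514i - 0.6514j - 0.2693k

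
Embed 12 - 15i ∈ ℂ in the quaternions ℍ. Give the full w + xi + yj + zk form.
12 - 15i + 0j + 0k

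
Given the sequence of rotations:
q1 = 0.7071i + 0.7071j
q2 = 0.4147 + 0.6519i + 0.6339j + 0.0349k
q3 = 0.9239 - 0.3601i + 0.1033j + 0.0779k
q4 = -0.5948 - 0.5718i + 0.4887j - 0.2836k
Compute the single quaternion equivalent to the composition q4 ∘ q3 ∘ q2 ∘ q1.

q2 · q1 = -0.9092 + 0.2686i + 0.3179j + 0.0127k
q3 · q2 · q1 = -0.7771 + 0.5521i + 0.2253j - 0.2013k
q4 · q3 · q2 · q1 = 0.6107 + 0.0815i - 0.7855j - 0.0585k
0.6107 + 0.0815i - 0.7855j - 0.0585k


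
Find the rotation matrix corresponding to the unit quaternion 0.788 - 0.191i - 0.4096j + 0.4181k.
[[0.3148, -0.5025, -0.8052], [0.8154, 0.5774, -0.0415], [0.4858, -0.6435, 0.5915]]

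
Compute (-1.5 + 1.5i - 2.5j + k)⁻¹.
-0.1277 - 0.1277i + 0.2128j - 0.0851k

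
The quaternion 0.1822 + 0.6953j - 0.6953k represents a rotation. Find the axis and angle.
axis = (0, √2/2, -√2/2), θ = 159°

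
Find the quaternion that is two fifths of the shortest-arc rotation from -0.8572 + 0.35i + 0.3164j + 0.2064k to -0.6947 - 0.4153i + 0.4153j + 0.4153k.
-0.8636 + 0.0431i + 0.3891j + 0.3178k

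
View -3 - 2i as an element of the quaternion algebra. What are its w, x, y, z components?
-3 - 2i + 0j + 0k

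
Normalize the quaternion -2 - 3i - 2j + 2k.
-0.4364 - 0.6547i - 0.4364j + 0.4364k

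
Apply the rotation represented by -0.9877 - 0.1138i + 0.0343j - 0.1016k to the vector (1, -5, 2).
(1.93, -5.038, 0.945)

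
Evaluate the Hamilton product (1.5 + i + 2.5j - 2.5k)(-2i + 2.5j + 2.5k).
2 + 9.5i + 6.25j + 11.25k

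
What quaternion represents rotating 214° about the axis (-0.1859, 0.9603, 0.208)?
-0.2924 - 0.1778i + 0.9183j + 0.1989k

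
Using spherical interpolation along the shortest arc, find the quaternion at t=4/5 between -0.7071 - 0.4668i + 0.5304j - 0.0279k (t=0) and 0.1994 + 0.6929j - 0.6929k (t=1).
-0.0114 - 0.1259i + 0.7659j - 0.6304k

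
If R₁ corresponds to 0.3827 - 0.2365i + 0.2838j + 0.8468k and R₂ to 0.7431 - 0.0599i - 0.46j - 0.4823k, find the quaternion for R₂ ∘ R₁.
0.8092 - 0.4513i + 0.1996j + 0.3189k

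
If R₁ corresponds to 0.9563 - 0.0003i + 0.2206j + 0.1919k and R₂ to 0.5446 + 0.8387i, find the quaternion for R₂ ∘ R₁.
0.5211 + 0.8019i - 0.0408j + 0.2895k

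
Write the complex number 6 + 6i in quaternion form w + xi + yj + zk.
6 + 6i + 0j + 0k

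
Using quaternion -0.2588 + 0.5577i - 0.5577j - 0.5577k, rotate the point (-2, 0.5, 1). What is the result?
(-0.301, 1.455, 1.744)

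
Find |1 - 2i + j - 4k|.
√22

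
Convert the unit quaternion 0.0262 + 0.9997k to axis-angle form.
axis = (0, 0, 1), θ = 177°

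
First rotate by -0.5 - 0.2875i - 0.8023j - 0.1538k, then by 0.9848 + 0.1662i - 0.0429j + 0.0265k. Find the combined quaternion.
-0.475 - 0.3384i - 0.7507j - 0.3104k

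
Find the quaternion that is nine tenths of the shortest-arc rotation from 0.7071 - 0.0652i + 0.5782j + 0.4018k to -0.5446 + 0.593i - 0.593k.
0.5818 - 0.5539i + 0.0653j + 0.5919k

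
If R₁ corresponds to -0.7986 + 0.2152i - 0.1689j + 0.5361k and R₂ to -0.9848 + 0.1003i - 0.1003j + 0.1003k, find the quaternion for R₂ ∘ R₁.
0.6942 - 0.3289i + 0.2142j - 0.6034k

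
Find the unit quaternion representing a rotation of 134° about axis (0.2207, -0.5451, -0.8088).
0.3907 + 0.2032i - 0.5018j - 0.7445k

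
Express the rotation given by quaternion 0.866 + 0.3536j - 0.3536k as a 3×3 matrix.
[[0.4999, 0.6124, 0.6124], [-0.6124, 0.7499, -0.2501], [-0.6124, -0.2501, 0.7499]]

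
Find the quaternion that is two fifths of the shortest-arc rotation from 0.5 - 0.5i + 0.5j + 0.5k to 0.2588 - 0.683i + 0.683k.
0.4223 - 0.6016i + 0.3129j + 0.6016k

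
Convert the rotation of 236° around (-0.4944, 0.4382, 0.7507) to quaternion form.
-0.4695 - 0.4365i + 0.3869j + 0.6628k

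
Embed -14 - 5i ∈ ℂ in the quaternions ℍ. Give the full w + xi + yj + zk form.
-14 - 5i + 0j + 0k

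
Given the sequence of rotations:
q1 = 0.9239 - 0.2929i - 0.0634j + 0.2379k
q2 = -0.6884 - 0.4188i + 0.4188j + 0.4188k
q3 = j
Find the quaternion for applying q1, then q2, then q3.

q2 · q1 = -0.8318 - 0.0591i + 0.4075j + 0.3724k
q3 · q2 · q1 = -0.4075 + 0.3724i - 0.8318j + 0.0591k
-0.4075 + 0.3724i - 0.8318j + 0.0591k


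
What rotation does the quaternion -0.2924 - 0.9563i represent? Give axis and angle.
axis = (-1, 0, 0), θ = 214°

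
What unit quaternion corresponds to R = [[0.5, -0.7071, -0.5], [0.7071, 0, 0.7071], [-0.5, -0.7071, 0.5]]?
0.7071 - 0.5i + 0.5k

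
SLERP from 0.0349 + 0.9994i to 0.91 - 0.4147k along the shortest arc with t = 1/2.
0.6578 + 0.6957i - 0.2887k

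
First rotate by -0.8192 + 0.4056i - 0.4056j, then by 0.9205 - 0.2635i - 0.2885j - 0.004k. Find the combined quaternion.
-0.7642 + 0.5876i - 0.1386j + 0.2272k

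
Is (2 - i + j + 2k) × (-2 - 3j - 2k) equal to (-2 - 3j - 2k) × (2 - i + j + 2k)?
No: pq = 3 + 6i - 10j - 5k ≠ 3 - 2i - 6j - 11k = qp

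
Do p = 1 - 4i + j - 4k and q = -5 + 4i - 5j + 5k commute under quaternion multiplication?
No: pq = 36 + 9i - 6j + 41k ≠ 36 + 39i - 14j + 9k = qp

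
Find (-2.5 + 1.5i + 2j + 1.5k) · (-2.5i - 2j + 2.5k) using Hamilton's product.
4 + 14.25i - 2.5j - 4.25k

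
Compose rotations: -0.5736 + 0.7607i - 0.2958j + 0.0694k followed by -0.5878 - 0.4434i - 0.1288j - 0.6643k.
0.6825 - 0.3982i - 0.2268j + 0.5694k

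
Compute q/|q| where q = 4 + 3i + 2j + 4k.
0.5963 + 0.4472i + 0.2981j + 0.5963k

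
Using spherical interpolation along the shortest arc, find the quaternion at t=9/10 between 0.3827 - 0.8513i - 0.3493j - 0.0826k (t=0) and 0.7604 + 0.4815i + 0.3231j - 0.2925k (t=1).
-0.6783 - 0.5813i - 0.3593j + 0.2699k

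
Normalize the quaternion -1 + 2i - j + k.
-0.378 + 0.7559i - 0.378j + 0.378k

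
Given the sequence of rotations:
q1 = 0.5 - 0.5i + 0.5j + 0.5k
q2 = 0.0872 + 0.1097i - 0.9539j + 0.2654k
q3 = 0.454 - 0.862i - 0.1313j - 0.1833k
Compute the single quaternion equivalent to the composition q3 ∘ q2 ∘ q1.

q2 · q1 = 0.4427 - 0.5984i - 0.6209j - 0.2458k
q3 · q2 · q1 = -0.4414 - 0.7348i - 0.4422j + 0.2639k
-0.4414 - 0.7348i - 0.4422j + 0.2639k


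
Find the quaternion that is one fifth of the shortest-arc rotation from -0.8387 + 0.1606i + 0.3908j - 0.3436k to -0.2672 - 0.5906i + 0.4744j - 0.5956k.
-0.7811 - 0.0033i + 0.4473j - 0.4358k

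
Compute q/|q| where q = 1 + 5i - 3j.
0.169 + 0.8452i - 0.5071j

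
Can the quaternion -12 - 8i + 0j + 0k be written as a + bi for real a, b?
Yes. The quaternion -12 - 8i has j- and k-coefficients y = z = 0, so it lies in the complex subalgebra spanned by 1 and i.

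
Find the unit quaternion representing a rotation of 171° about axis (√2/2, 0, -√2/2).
0.0785 + 0.7049i - 0.7049k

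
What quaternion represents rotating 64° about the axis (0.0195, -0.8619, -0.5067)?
0.848 + 0.0103i - 0.4567j - 0.2685k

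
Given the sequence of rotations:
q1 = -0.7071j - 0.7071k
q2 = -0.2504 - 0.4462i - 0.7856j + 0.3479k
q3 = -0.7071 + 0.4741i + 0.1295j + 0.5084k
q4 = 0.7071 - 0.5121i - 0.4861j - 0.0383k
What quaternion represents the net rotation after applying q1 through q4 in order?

q2 · q1 = -0.3095 + 0.8015i - 0.1385j + 0.4926k
q3 · q2 · q1 = -0.3936 - 0.5793i + 0.2318j - 0.6751k
q4 · q3 · q2 · q1 = -0.4882 + 0.129i + 0.0317j - 0.8626k
-0.4882 + 0.129i + 0.0317j - 0.8626k


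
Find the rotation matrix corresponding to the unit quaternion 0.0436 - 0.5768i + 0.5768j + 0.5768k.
[[-0.3308, -0.7157, -0.6151], [-0.6151, -0.3308, 0.7157], [-0.7157, 0.6151, -0.3308]]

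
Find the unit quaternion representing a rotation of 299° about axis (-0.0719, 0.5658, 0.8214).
-0.8616 - 0.0365i + 0.2872j + 0.4169k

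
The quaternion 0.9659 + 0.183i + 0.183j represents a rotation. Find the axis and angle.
axis = (√2/2, √2/2, 0), θ = π/6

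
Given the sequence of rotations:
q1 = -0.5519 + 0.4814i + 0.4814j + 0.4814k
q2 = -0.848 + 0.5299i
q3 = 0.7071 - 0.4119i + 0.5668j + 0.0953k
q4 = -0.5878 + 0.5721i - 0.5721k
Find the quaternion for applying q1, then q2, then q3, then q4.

q2 · q1 = 0.2129 - 0.7007i - 0.6633j - 0.1531k
q3 · q2 · q1 = 0.2525 - 0.6067i - 0.4782j + 0.5824k
q4 · q3 · q2 · q1 = 0.5319 + 0.2275i + 0.295j - 0.7604k
0.5319 + 0.2275i + 0.295j - 0.7604k


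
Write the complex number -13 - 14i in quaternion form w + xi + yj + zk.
-13 - 14i + 0j + 0k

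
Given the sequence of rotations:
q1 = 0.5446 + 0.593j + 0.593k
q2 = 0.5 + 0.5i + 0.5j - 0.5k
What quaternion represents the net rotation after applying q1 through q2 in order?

q2 · q1 = 0.2723 + 0.8653i + 0.2723j + 0.3207k
0.2723 + 0.8653i + 0.2723j + 0.3207k


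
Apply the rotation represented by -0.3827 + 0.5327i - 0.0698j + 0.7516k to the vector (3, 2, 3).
(3.146, -2.435, 2.485)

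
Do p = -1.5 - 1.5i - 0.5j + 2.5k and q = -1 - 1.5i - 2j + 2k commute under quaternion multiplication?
No: pq = -6.75 + 7.75i + 2.75j - 3.25k ≠ -6.75 - 0.25i + 4.25j - 7.75k = qp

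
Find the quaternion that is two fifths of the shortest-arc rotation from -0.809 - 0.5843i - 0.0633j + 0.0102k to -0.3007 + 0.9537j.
-0.7695 - 0.4394i + 0.4634j + 0.0077k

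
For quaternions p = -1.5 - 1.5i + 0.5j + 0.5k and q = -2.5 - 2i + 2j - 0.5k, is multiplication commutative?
No: pq = 5.5i - 6j - 2.5k ≠ 8i - 2.5j + 1.5k = qp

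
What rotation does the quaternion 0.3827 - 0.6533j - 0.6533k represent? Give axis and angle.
axis = (0, -√2/2, -√2/2), θ = 3π/4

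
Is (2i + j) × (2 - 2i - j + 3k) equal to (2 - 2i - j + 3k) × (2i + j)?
No: pq = 5 + 7i - 4j ≠ 5 + i + 8j = qp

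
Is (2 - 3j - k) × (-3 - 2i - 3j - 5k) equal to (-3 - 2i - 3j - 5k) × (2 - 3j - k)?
No: pq = -20 + 8i + 5j - 13k ≠ -20 - 16i + j - k = qp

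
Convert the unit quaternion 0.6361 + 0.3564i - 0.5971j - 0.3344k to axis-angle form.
axis = (0.4619, -0.7738, -0.4334), θ = 101°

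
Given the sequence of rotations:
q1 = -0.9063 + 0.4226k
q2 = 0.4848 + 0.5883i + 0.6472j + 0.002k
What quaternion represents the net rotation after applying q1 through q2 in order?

q2 · q1 = -0.4402 - 0.2597i - 0.8352j + 0.2031k
-0.4402 - 0.2597i - 0.8352j + 0.2031k


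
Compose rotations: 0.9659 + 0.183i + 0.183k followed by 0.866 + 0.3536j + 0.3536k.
0.7718 + 0.2232i + 0.4063j + 0.4353k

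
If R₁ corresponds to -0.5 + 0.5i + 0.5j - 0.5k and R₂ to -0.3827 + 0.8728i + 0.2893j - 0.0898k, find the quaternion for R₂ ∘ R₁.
-0.4346 - 0.7275i + 0.0555j + 0.528k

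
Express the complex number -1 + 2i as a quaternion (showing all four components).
-1 + 2i + 0j + 0k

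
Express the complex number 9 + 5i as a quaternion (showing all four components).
9 + 5i + 0j + 0k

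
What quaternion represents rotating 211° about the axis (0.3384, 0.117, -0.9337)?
-0.2672 + 0.3261i + 0.1127j - 0.8997k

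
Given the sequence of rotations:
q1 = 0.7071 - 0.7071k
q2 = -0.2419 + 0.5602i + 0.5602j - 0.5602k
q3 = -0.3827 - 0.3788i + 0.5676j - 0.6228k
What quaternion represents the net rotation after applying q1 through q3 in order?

q2 · q1 = -0.5672 + 0.7922j - 0.2251k
q3 · q2 · q1 = -0.3728 + 0.5805i - 0.7104j + 0.1393k
-0.3728 + 0.5805i - 0.7104j + 0.1393k


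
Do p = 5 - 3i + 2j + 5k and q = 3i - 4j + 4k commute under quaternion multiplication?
No: pq = -3 + 43i + 7j + 26k ≠ -3 - 13i - 47j + 14k = qp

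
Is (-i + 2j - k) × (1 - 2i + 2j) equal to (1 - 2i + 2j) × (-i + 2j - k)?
No: pq = -6 + i + 4j + k ≠ -6 - 3i - 3k = qp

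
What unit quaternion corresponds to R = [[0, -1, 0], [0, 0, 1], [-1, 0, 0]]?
0.5 - 0.5i + 0.5j + 0.5k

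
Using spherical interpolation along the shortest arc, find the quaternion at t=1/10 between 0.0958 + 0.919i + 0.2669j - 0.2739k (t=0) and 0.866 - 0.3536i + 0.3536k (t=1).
-0.0216 + 0.9176i + 0.2532j - 0.3057k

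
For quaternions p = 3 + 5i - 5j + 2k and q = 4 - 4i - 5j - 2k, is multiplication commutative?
No: pq = 11 + 28i - 33j - 43k ≠ 11 - 12i - 37j + 47k = qp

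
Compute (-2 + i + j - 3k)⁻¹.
-0.1333 - 0.0667i - 0.0667j + 0.2k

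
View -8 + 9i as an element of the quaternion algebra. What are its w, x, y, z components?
-8 + 9i + 0j + 0k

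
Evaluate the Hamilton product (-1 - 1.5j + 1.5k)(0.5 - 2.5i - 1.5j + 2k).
-5.75 + 1.75i - 3j - 5k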